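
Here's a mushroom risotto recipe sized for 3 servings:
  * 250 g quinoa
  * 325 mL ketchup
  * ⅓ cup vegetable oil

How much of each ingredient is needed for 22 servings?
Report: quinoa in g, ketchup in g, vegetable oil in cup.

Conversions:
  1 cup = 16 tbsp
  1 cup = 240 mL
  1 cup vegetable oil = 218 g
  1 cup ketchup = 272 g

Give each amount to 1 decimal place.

quinoa: 1833.3 g; ketchup: 2701.1 g; vegetable oil: 2.4 cup

Scaling factor: 22/3.
quinoa: 250 g × 22/3 ≈ 1833.3 g
ketchup: 325 mL × 22/3 ÷ 240 mL/cup × 272 g/cup ≈ 2701.1 g
vegetable oil: 1/3 cup × 22/3 ≈ 2.4 cup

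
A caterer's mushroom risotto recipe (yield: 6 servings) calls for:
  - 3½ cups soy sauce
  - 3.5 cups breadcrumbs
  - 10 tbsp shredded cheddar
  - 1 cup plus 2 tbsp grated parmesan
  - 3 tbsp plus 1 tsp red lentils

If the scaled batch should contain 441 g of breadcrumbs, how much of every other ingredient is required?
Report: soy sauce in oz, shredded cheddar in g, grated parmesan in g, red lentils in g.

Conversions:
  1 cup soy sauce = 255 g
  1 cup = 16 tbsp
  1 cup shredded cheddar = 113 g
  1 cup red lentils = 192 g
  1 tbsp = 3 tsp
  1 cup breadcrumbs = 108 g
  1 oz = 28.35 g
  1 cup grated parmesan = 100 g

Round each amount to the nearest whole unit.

The original recipe has 378 g of breadcrumbs, so the scaling factor is 441 ÷ 378 = 7/6.
soy sauce: 3.5 cup × 7/6 × 255 g/cup ÷ 28.35 g/oz ≈ 37 oz
shredded cheddar: 10 tbsp × 7/6 ÷ 16 tbsp/cup × 113 g/cup ≈ 82 g
grated parmesan: (1 cup + 2 tbsp = 1.125 cup) × 7/6 × 100 g/cup ≈ 131 g
red lentils: (3 tbsp + 1 tsp = 10/3 tbsp) × 7/6 ÷ 16 tbsp/cup × 192 g/cup ≈ 47 g

soy sauce: 37 oz; shredded cheddar: 82 g; grated parmesan: 131 g; red lentils: 47 g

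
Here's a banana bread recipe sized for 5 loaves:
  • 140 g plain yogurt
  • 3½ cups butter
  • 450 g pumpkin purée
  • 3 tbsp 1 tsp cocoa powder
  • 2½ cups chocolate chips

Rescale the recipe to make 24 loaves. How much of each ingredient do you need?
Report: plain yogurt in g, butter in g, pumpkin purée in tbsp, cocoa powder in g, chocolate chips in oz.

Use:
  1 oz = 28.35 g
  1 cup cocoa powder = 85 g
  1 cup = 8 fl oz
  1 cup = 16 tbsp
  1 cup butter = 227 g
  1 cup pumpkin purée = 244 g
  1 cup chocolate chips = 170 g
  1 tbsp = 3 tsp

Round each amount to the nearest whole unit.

plain yogurt: 672 g; butter: 3814 g; pumpkin purée: 142 tbsp; cocoa powder: 85 g; chocolate chips: 72 oz

Scaling factor: 24/5 = 4.8.
plain yogurt: 140 g × 24/5 = 672 g
butter: 3.5 cup × 24/5 × 227 g/cup ≈ 3814 g
pumpkin purée: 450 g × 24/5 ÷ 244 g/cup × 16 tbsp/cup ≈ 142 tbsp
cocoa powder: (3 tbsp + 1 tsp = 10/3 tbsp) × 24/5 ÷ 16 tbsp/cup × 85 g/cup = 85 g
chocolate chips: 2.5 cup × 24/5 × 170 g/cup ÷ 28.35 g/oz ≈ 72 oz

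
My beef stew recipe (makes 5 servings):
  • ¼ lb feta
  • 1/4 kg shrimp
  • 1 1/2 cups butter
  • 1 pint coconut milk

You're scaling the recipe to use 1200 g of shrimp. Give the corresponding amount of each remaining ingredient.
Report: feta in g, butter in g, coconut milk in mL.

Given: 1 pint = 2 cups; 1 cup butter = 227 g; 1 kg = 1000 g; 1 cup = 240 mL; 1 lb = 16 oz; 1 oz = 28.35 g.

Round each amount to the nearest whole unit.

feta: 544 g; butter: 1634 g; coconut milk: 2304 mL

The original recipe has 250 g of shrimp, so the scaling factor is 1200 ÷ 250 = 24/5 = 4.8.
feta: 0.25 lb × 24/5 × 16 oz/lb × 28.35 g/oz ≈ 544 g
butter: 1.5 cup × 24/5 × 227 g/cup ≈ 1634 g
coconut milk: 1 pint × 24/5 × 2 cup/pint × 240 mL/cup = 2304 mL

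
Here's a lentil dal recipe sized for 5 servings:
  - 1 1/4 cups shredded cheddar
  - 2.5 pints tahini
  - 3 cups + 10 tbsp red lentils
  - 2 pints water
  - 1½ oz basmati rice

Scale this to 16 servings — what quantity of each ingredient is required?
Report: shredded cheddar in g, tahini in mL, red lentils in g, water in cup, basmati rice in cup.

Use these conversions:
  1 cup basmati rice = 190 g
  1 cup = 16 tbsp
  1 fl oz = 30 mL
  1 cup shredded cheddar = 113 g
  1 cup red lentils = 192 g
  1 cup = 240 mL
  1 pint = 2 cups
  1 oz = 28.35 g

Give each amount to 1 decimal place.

Scaling factor: 16/5 = 3.2.
shredded cheddar: 1.25 cup × 16/5 × 113 g/cup = 452.0 g
tahini: 2.5 pint × 16/5 × 2 cup/pint × 240 mL/cup = 3840.0 mL
red lentils: (3 cup + 10 tbsp = 3.625 cup) × 16/5 × 192 g/cup = 2227.2 g
water: 2 pint × 16/5 × 2 cup/pint = 12.8 cup
basmati rice: 1.5 oz × 16/5 × 28.35 g/oz ÷ 190 g/cup ≈ 0.7 cup

shredded cheddar: 452.0 g; tahini: 3840.0 mL; red lentils: 2227.2 g; water: 12.8 cup; basmati rice: 0.7 cup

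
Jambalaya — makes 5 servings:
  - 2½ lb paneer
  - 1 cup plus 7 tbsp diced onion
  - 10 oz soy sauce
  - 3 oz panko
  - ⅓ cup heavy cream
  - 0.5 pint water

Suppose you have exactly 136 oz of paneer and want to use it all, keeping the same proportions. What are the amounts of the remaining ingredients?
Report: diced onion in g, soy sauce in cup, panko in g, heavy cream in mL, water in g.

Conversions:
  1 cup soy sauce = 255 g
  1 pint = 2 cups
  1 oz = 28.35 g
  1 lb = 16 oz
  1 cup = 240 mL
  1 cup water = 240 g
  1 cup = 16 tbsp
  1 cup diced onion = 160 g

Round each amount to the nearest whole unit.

diced onion: 782 g; soy sauce: 4 cup; panko: 289 g; heavy cream: 272 mL; water: 816 g

The original recipe has 40 oz of paneer, so the scaling factor is 136 ÷ 40 = 17/5 = 3.4.
diced onion: (1 cup + 7 tbsp = 1.4375 cup) × 17/5 × 160 g/cup = 782 g
soy sauce: 10 oz × 17/5 × 28.35 g/oz ÷ 255 g/cup ≈ 4 cup
panko: 3 oz × 17/5 × 28.35 g/oz ≈ 289 g
heavy cream: 1/3 cup × 17/5 × 240 mL/cup = 272 mL
water: 0.5 pint × 17/5 × 2 cup/pint × 240 g/cup = 816 g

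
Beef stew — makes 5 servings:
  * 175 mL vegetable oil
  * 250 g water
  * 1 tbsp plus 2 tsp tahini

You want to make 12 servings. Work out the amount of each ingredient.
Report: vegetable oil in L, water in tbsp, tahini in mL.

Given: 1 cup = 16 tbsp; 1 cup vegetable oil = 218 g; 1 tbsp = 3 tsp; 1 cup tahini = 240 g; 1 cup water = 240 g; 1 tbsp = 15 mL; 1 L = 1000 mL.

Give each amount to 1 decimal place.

vegetable oil: 0.4 L; water: 40.0 tbsp; tahini: 60.0 mL

Scaling factor: 12/5 = 2.4.
vegetable oil: 175 mL × 12/5 ÷ 1000 mL/L ≈ 0.4 L
water: 250 g × 12/5 ÷ 240 g/cup × 16 tbsp/cup = 40.0 tbsp
tahini: (1 tbsp + 2 tsp = 5/3 tbsp) × 12/5 × 15 mL/tbsp = 60.0 mL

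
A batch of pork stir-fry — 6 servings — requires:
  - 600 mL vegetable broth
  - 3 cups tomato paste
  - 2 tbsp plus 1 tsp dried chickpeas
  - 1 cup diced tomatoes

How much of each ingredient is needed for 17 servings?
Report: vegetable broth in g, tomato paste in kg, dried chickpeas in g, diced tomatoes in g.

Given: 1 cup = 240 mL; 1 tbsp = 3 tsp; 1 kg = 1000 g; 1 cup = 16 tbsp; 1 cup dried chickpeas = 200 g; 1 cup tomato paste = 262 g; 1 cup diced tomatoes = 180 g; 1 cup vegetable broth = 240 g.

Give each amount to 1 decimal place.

Scaling factor: 17/6.
vegetable broth: 600 mL × 17/6 ÷ 240 mL/cup × 240 g/cup = 1700.0 g
tomato paste: 3 cup × 17/6 × 262 g/cup ÷ 1000 g/kg ≈ 2.2 kg
dried chickpeas: (2 tbsp + 1 tsp = 7/3 tbsp) × 17/6 ÷ 16 tbsp/cup × 200 g/cup ≈ 82.6 g
diced tomatoes: 1 cup × 17/6 × 180 g/cup = 510.0 g

vegetable broth: 1700.0 g; tomato paste: 2.2 kg; dried chickpeas: 82.6 g; diced tomatoes: 510.0 g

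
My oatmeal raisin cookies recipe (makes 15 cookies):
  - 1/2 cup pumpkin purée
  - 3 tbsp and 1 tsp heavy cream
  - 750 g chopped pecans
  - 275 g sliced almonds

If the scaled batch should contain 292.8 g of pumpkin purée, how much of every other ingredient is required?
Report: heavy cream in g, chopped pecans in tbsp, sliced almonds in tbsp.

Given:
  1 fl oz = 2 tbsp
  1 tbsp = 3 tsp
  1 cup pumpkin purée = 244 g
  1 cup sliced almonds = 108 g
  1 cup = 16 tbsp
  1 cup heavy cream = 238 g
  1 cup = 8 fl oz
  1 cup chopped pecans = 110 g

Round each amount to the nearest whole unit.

The original recipe has 122 g of pumpkin purée, so the scaling factor is 292.8 ÷ 122 = 12/5 = 2.4.
heavy cream: (3 tbsp + 1 tsp = 10/3 tbsp) × 12/5 ÷ 16 tbsp/cup × 238 g/cup = 119 g
chopped pecans: 750 g × 12/5 ÷ 110 g/cup × 16 tbsp/cup ≈ 262 tbsp
sliced almonds: 275 g × 12/5 ÷ 108 g/cup × 16 tbsp/cup ≈ 98 tbsp

heavy cream: 119 g; chopped pecans: 262 tbsp; sliced almonds: 98 tbsp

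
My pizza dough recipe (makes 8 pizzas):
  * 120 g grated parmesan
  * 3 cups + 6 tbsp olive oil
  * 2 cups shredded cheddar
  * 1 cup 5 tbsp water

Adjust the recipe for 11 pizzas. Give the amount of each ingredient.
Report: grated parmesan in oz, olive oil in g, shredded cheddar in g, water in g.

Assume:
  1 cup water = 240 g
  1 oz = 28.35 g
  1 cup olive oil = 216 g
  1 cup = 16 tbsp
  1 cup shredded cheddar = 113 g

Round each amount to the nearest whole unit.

grated parmesan: 6 oz; olive oil: 1002 g; shredded cheddar: 311 g; water: 433 g

Scaling factor: 11/8 = 1.375.
grated parmesan: 120 g × 11/8 ÷ 28.35 g/oz ≈ 6 oz
olive oil: (3 cup + 6 tbsp = 3.375 cup) × 11/8 × 216 g/cup ≈ 1002 g
shredded cheddar: 2 cup × 11/8 × 113 g/cup ≈ 311 g
water: (1 cup + 5 tbsp = 1.3125 cup) × 11/8 × 240 g/cup ≈ 433 g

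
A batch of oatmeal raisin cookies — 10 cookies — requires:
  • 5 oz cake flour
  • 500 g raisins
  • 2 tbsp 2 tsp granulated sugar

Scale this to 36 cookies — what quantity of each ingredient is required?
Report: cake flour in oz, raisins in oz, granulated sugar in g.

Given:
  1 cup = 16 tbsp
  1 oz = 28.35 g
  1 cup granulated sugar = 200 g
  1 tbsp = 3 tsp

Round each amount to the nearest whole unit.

cake flour: 18 oz; raisins: 63 oz; granulated sugar: 120 g

Scaling factor: 36/10 = 18/5 = 3.6.
cake flour: 5 oz × 18/5 = 18 oz
raisins: 500 g × 18/5 ÷ 28.35 g/oz ≈ 63 oz
granulated sugar: (2 tbsp + 2 tsp = 8/3 tbsp) × 18/5 ÷ 16 tbsp/cup × 200 g/cup = 120 g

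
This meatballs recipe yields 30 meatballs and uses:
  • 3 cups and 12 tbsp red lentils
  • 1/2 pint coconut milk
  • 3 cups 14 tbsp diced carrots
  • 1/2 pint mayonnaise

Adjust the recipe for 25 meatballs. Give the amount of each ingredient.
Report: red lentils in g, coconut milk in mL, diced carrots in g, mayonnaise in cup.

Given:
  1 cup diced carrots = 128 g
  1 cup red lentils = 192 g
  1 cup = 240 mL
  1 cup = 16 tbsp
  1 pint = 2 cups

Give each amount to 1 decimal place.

red lentils: 600.0 g; coconut milk: 200.0 mL; diced carrots: 413.3 g; mayonnaise: 0.8 cup

Scaling factor: 25/30 = 5/6.
red lentils: (3 cup + 12 tbsp = 3.75 cup) × 5/6 × 192 g/cup = 600.0 g
coconut milk: 0.5 pint × 5/6 × 2 cup/pint × 240 mL/cup = 200.0 mL
diced carrots: (3 cup + 14 tbsp = 3.875 cup) × 5/6 × 128 g/cup ≈ 413.3 g
mayonnaise: 0.5 pint × 5/6 × 2 cup/pint ≈ 0.8 cup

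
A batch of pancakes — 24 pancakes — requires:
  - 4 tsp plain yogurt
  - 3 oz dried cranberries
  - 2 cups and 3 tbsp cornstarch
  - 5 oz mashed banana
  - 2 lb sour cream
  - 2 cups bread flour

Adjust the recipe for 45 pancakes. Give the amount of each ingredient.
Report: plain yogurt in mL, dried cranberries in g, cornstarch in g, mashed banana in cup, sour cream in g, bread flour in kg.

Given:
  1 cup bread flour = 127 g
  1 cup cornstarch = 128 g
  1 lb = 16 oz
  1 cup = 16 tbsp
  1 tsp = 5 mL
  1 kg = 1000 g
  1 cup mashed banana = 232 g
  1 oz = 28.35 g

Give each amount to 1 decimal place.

plain yogurt: 37.5 mL; dried cranberries: 159.5 g; cornstarch: 525.0 g; mashed banana: 1.1 cup; sour cream: 1701.0 g; bread flour: 0.5 kg

Scaling factor: 45/24 = 15/8 = 1.875.
plain yogurt: 4 tsp × 15/8 × 5 mL/tsp = 37.5 mL
dried cranberries: 3 oz × 15/8 × 28.35 g/oz ≈ 159.5 g
cornstarch: (2 cup + 3 tbsp = 2.1875 cup) × 15/8 × 128 g/cup = 525.0 g
mashed banana: 5 oz × 15/8 × 28.35 g/oz ÷ 232 g/cup ≈ 1.1 cup
sour cream: 2 lb × 15/8 × 16 oz/lb × 28.35 g/oz = 1701.0 g
bread flour: 2 cup × 15/8 × 127 g/cup ÷ 1000 g/kg ≈ 0.5 kg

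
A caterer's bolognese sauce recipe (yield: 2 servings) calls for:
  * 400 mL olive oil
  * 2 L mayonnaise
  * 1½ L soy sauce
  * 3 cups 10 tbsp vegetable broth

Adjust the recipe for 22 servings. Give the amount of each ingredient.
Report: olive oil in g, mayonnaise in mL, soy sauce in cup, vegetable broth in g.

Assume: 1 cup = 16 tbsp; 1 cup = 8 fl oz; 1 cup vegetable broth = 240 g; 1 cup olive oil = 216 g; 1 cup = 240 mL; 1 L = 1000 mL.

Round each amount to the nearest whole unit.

Scaling factor: 22/2 = 11.
olive oil: 400 mL × 11 ÷ 240 mL/cup × 216 g/cup = 3960 g
mayonnaise: 2 L × 11 × 1000 mL/L = 22000 mL
soy sauce: 1.5 L × 11 × 1000 mL/L ÷ 240 mL/cup ≈ 69 cup
vegetable broth: (3 cup + 10 tbsp = 3.625 cup) × 11 × 240 g/cup = 9570 g

olive oil: 3960 g; mayonnaise: 22000 mL; soy sauce: 69 cup; vegetable broth: 9570 g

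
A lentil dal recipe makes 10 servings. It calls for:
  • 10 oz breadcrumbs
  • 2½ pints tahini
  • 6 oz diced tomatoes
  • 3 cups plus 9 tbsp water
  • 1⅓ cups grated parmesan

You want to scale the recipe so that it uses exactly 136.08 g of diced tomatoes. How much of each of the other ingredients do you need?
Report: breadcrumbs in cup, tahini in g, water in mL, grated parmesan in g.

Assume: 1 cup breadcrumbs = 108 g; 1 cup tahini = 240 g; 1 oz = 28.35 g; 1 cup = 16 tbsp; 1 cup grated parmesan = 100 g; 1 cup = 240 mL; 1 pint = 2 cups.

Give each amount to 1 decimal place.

The original recipe has 170.1 g of diced tomatoes, so the scaling factor is 136.08 ÷ 170.1 = 4/5 = 0.8.
breadcrumbs: 10 oz × 4/5 × 28.35 g/oz ÷ 108 g/cup = 2.1 cup
tahini: 2.5 pint × 4/5 × 2 cup/pint × 240 g/cup = 960.0 g
water: (3 cup + 9 tbsp = 3.5625 cup) × 4/5 × 240 mL/cup = 684.0 mL
grated parmesan: 4/3 cup × 4/5 × 100 g/cup ≈ 106.7 g

breadcrumbs: 2.1 cup; tahini: 960.0 g; water: 684.0 mL; grated parmesan: 106.7 g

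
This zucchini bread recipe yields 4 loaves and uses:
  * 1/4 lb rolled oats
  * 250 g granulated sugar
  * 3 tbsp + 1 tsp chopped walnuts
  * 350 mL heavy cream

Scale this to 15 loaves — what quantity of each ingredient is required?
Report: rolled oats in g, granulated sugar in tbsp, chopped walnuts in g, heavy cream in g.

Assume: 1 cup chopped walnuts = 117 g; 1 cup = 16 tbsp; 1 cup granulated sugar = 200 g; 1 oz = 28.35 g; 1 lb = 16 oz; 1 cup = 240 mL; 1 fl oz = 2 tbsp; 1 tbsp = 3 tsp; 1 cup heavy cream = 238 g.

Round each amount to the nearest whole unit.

Scaling factor: 15/4 = 3.75.
rolled oats: 0.25 lb × 15/4 × 16 oz/lb × 28.35 g/oz ≈ 425 g
granulated sugar: 250 g × 15/4 ÷ 200 g/cup × 16 tbsp/cup = 75 tbsp
chopped walnuts: (3 tbsp + 1 tsp = 10/3 tbsp) × 15/4 ÷ 16 tbsp/cup × 117 g/cup ≈ 91 g
heavy cream: 350 mL × 15/4 ÷ 240 mL/cup × 238 g/cup ≈ 1302 g

rolled oats: 425 g; granulated sugar: 75 tbsp; chopped walnuts: 91 g; heavy cream: 1302 g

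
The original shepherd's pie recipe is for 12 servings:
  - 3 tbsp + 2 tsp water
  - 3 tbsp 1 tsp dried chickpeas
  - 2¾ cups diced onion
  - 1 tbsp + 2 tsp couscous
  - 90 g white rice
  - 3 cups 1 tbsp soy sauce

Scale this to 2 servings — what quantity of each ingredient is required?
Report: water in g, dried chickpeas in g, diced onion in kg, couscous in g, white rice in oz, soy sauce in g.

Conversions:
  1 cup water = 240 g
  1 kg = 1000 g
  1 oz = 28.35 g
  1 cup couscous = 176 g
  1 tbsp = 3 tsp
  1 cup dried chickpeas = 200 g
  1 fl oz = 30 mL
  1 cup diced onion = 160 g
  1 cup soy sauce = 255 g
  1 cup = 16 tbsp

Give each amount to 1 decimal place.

Scaling factor: 2/12 = 1/6.
water: (3 tbsp + 2 tsp = 11/3 tbsp) × 1/6 ÷ 16 tbsp/cup × 240 g/cup ≈ 9.2 g
dried chickpeas: (3 tbsp + 1 tsp = 10/3 tbsp) × 1/6 ÷ 16 tbsp/cup × 200 g/cup ≈ 6.9 g
diced onion: 2.75 cup × 1/6 × 160 g/cup ÷ 1000 g/kg ≈ 0.1 kg
couscous: (1 tbsp + 2 tsp = 5/3 tbsp) × 1/6 ÷ 16 tbsp/cup × 176 g/cup ≈ 3.1 g
white rice: 90 g × 1/6 ÷ 28.35 g/oz ≈ 0.5 oz
soy sauce: (3 cup + 1 tbsp = 3.0625 cup) × 1/6 × 255 g/cup ≈ 130.2 g

water: 9.2 g; dried chickpeas: 6.9 g; diced onion: 0.1 kg; couscous: 3.1 g; white rice: 0.5 oz; soy sauce: 130.2 g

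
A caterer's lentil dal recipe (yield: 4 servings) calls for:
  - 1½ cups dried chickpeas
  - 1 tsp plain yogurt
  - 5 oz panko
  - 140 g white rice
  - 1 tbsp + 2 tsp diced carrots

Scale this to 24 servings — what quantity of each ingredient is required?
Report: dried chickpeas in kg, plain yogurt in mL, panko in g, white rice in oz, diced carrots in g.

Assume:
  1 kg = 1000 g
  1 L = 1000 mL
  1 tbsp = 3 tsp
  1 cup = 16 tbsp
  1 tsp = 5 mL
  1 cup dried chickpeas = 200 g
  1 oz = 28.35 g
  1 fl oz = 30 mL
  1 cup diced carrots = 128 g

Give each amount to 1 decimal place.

Scaling factor: 24/4 = 6.
dried chickpeas: 1.5 cup × 6 × 200 g/cup ÷ 1000 g/kg = 1.8 kg
plain yogurt: 1 tsp × 6 × 5 mL/tsp = 30.0 mL
panko: 5 oz × 6 × 28.35 g/oz = 850.5 g
white rice: 140 g × 6 ÷ 28.35 g/oz ≈ 29.6 oz
diced carrots: (1 tbsp + 2 tsp = 5/3 tbsp) × 6 ÷ 16 tbsp/cup × 128 g/cup = 80.0 g

dried chickpeas: 1.8 kg; plain yogurt: 30.0 mL; panko: 850.5 g; white rice: 29.6 oz; diced carrots: 80.0 g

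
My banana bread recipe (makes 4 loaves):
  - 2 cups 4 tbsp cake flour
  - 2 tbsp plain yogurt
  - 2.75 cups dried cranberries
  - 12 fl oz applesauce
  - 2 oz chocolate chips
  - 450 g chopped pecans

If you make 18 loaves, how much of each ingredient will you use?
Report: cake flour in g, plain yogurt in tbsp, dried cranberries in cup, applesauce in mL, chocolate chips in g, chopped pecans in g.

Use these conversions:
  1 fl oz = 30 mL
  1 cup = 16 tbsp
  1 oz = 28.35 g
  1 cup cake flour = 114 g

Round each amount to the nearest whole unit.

Scaling factor: 18/4 = 9/2 = 4.5.
cake flour: (2 cup + 4 tbsp = 2.25 cup) × 9/2 × 114 g/cup ≈ 1154 g
plain yogurt: 2 tbsp × 9/2 = 9 tbsp
dried cranberries: 2.75 cup × 9/2 ≈ 12 cup
applesauce: 12 fl oz × 9/2 × 30 mL/fl oz = 1620 mL
chocolate chips: 2 oz × 9/2 × 28.35 g/oz ≈ 255 g
chopped pecans: 450 g × 9/2 = 2025 g

cake flour: 1154 g; plain yogurt: 9 tbsp; dried cranberries: 12 cup; applesauce: 1620 mL; chocolate chips: 255 g; chopped pecans: 2025 g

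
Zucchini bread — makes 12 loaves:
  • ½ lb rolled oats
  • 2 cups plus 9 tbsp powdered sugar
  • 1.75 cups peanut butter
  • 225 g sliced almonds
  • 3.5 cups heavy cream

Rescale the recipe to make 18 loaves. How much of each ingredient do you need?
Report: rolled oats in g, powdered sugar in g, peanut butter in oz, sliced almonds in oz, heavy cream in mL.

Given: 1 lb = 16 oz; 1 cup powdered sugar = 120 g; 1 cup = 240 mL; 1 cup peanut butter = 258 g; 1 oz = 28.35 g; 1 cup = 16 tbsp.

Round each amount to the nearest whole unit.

rolled oats: 340 g; powdered sugar: 461 g; peanut butter: 24 oz; sliced almonds: 12 oz; heavy cream: 1260 mL

Scaling factor: 18/12 = 3/2 = 1.5.
rolled oats: 0.5 lb × 3/2 × 16 oz/lb × 28.35 g/oz ≈ 340 g
powdered sugar: (2 cup + 9 tbsp = 2.5625 cup) × 3/2 × 120 g/cup ≈ 461 g
peanut butter: 1.75 cup × 3/2 × 258 g/cup ÷ 28.35 g/oz ≈ 24 oz
sliced almonds: 225 g × 3/2 ÷ 28.35 g/oz ≈ 12 oz
heavy cream: 3.5 cup × 3/2 × 240 mL/cup = 1260 mL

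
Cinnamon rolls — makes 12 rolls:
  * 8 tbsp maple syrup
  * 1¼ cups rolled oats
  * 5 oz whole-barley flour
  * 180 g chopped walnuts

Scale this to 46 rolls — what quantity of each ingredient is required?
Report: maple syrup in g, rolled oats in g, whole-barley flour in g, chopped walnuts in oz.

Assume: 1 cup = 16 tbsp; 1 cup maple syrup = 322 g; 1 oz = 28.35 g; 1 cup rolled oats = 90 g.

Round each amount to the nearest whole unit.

maple syrup: 617 g; rolled oats: 431 g; whole-barley flour: 543 g; chopped walnuts: 24 oz

Scaling factor: 46/12 = 23/6.
maple syrup: 8 tbsp × 23/6 ÷ 16 tbsp/cup × 322 g/cup ≈ 617 g
rolled oats: 1.25 cup × 23/6 × 90 g/cup ≈ 431 g
whole-barley flour: 5 oz × 23/6 × 28.35 g/oz ≈ 543 g
chopped walnuts: 180 g × 23/6 ÷ 28.35 g/oz ≈ 24 oz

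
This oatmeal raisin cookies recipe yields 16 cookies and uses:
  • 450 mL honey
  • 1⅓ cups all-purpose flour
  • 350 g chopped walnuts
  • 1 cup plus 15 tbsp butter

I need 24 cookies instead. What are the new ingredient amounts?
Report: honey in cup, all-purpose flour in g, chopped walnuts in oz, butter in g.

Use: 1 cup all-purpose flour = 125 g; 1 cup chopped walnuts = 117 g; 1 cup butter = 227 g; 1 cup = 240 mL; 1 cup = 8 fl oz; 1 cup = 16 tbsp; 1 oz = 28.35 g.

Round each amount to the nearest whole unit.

honey: 3 cup; all-purpose flour: 250 g; chopped walnuts: 19 oz; butter: 660 g

Scaling factor: 24/16 = 3/2 = 1.5.
honey: 450 mL × 3/2 ÷ 240 mL/cup ≈ 3 cup
all-purpose flour: 4/3 cup × 3/2 × 125 g/cup = 250 g
chopped walnuts: 350 g × 3/2 ÷ 28.35 g/oz ≈ 19 oz
butter: (1 cup + 15 tbsp = 1.9375 cup) × 3/2 × 227 g/cup ≈ 660 g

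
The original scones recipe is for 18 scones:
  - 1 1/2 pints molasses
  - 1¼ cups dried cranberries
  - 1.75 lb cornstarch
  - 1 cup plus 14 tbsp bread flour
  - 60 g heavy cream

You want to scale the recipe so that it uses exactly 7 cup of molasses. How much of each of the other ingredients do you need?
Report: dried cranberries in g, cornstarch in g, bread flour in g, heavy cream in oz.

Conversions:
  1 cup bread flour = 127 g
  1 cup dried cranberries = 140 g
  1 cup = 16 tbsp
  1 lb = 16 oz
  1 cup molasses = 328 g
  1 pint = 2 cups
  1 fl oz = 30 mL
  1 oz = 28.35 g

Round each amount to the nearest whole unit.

dried cranberries: 408 g; cornstarch: 1852 g; bread flour: 556 g; heavy cream: 5 oz

The original recipe has 3 cup of molasses, so the scaling factor is 7 ÷ 3 = 7/3.
dried cranberries: 1.25 cup × 7/3 × 140 g/cup ≈ 408 g
cornstarch: 1.75 lb × 7/3 × 16 oz/lb × 28.35 g/oz ≈ 1852 g
bread flour: (1 cup + 14 tbsp = 1.875 cup) × 7/3 × 127 g/cup ≈ 556 g
heavy cream: 60 g × 7/3 ÷ 28.35 g/oz ≈ 5 oz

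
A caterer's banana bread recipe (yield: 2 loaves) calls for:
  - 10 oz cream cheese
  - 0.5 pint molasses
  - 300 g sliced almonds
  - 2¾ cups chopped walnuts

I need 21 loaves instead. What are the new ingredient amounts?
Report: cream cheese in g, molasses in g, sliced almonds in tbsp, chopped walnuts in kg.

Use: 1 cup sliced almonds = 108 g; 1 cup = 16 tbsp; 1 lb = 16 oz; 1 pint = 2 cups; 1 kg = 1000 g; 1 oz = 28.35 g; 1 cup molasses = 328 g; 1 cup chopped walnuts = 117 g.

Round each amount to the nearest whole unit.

cream cheese: 2977 g; molasses: 3444 g; sliced almonds: 467 tbsp; chopped walnuts: 3 kg

Scaling factor: 21/2 = 10.5.
cream cheese: 10 oz × 21/2 × 28.35 g/oz ≈ 2977 g
molasses: 0.5 pint × 21/2 × 2 cup/pint × 328 g/cup = 3444 g
sliced almonds: 300 g × 21/2 ÷ 108 g/cup × 16 tbsp/cup ≈ 467 tbsp
chopped walnuts: 2.75 cup × 21/2 × 117 g/cup ÷ 1000 g/kg ≈ 3 kg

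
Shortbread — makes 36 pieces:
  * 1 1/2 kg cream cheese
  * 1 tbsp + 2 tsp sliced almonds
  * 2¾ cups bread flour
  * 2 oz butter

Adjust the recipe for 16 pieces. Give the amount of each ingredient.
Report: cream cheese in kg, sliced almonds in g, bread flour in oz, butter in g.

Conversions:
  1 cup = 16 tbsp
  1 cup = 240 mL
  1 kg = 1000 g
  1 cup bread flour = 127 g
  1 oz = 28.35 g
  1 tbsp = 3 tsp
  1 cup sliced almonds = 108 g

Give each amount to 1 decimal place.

cream cheese: 0.7 kg; sliced almonds: 5.0 g; bread flour: 5.5 oz; butter: 25.2 g

Scaling factor: 16/36 = 4/9.
cream cheese: 1.5 kg × 4/9 ≈ 0.7 kg
sliced almonds: (1 tbsp + 2 tsp = 5/3 tbsp) × 4/9 ÷ 16 tbsp/cup × 108 g/cup = 5.0 g
bread flour: 2.75 cup × 4/9 × 127 g/cup ÷ 28.35 g/oz ≈ 5.5 oz
butter: 2 oz × 4/9 × 28.35 g/oz = 25.2 g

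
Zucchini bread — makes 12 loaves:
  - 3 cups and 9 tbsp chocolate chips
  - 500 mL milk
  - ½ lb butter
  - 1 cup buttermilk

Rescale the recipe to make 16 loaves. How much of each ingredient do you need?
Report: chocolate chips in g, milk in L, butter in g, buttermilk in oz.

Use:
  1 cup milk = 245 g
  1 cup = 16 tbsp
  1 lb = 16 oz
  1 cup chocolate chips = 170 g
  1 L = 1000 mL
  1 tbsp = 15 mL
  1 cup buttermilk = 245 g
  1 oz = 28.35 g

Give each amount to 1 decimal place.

Scaling factor: 16/12 = 4/3.
chocolate chips: (3 cup + 9 tbsp = 3.5625 cup) × 4/3 × 170 g/cup = 807.5 g
milk: 500 mL × 4/3 ÷ 1000 mL/L ≈ 0.7 L
butter: 0.5 lb × 4/3 × 16 oz/lb × 28.35 g/oz = 302.4 g
buttermilk: 1 cup × 4/3 × 245 g/cup ÷ 28.35 g/oz ≈ 11.5 oz

chocolate chips: 807.5 g; milk: 0.7 L; butter: 302.4 g; buttermilk: 11.5 oz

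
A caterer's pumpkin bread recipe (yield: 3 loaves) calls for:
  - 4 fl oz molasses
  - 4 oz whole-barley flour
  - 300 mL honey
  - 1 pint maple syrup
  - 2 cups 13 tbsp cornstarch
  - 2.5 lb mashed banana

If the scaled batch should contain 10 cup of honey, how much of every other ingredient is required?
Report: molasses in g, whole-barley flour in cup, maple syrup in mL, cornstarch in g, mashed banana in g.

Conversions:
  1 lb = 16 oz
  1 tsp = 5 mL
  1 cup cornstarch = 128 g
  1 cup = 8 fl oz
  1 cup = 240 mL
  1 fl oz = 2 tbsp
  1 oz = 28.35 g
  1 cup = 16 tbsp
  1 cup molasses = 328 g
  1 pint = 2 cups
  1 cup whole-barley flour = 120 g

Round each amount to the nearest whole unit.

The original recipe has 1.25 cup of honey, so the scaling factor is 10 ÷ 1.25 = 8.
molasses: 4 fl oz × 8 ÷ 8 fl oz/cup × 328 g/cup = 1312 g
whole-barley flour: 4 oz × 8 × 28.35 g/oz ÷ 120 g/cup ≈ 8 cup
maple syrup: 1 pint × 8 × 2 cup/pint × 240 mL/cup = 3840 mL
cornstarch: (2 cup + 13 tbsp = 2.8125 cup) × 8 × 128 g/cup = 2880 g
mashed banana: 2.5 lb × 8 × 16 oz/lb × 28.35 g/oz = 9072 g

molasses: 1312 g; whole-barley flour: 8 cup; maple syrup: 3840 mL; cornstarch: 2880 g; mashed banana: 9072 g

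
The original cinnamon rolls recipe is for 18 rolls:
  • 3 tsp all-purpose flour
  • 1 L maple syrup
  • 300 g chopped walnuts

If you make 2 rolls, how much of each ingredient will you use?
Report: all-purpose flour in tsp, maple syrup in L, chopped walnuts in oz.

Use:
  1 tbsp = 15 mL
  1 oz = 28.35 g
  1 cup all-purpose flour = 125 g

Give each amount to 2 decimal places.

Scaling factor: 2/18 = 1/9.
all-purpose flour: 3 tsp × 1/9 ≈ 0.33 tsp
maple syrup: 1 L × 1/9 ≈ 0.11 L
chopped walnuts: 300 g × 1/9 ÷ 28.35 g/oz ≈ 1.18 oz

all-purpose flour: 0.33 tsp; maple syrup: 0.11 L; chopped walnuts: 1.18 oz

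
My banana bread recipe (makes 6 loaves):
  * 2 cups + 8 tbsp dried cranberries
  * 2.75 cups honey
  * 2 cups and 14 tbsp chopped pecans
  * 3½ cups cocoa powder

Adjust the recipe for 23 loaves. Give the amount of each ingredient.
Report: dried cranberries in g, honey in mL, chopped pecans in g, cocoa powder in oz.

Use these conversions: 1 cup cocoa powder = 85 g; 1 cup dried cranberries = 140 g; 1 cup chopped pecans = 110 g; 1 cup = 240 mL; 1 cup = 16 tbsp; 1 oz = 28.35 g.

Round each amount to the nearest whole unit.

Scaling factor: 23/6.
dried cranberries: (2 cup + 8 tbsp = 2.5 cup) × 23/6 × 140 g/cup ≈ 1342 g
honey: 2.75 cup × 23/6 × 240 mL/cup = 2530 mL
chopped pecans: (2 cup + 14 tbsp = 2.875 cup) × 23/6 × 110 g/cup ≈ 1212 g
cocoa powder: 3.5 cup × 23/6 × 85 g/cup ÷ 28.35 g/oz ≈ 40 oz

dried cranberries: 1342 g; honey: 2530 mL; chopped pecans: 1212 g; cocoa powder: 40 oz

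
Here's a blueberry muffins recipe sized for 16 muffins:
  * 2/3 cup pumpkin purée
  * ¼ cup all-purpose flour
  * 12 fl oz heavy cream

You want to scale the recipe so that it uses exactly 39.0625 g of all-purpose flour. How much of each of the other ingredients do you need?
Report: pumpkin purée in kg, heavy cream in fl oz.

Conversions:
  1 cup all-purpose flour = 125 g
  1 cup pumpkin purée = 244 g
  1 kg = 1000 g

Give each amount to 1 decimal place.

The original recipe has 31.25 g of all-purpose flour, so the scaling factor is 39.0625 ÷ 31.25 = 5/4 = 1.25.
pumpkin purée: 2/3 cup × 5/4 × 244 g/cup ÷ 1000 g/kg ≈ 0.2 kg
heavy cream: 12 fl oz × 5/4 = 15.0 fl oz

pumpkin purée: 0.2 kg; heavy cream: 15.0 fl oz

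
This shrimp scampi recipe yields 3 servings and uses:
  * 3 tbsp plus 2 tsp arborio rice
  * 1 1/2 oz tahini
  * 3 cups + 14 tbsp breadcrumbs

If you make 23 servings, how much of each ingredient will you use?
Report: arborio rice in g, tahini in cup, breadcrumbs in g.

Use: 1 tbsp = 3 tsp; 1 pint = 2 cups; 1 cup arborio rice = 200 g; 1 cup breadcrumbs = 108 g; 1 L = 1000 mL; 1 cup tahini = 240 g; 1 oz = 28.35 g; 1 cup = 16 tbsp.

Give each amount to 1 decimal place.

arborio rice: 351.4 g; tahini: 1.4 cup; breadcrumbs: 3208.5 g

Scaling factor: 23/3.
arborio rice: (3 tbsp + 2 tsp = 11/3 tbsp) × 23/3 ÷ 16 tbsp/cup × 200 g/cup ≈ 351.4 g
tahini: 1.5 oz × 23/3 × 28.35 g/oz ÷ 240 g/cup ≈ 1.4 cup
breadcrumbs: (3 cup + 14 tbsp = 3.875 cup) × 23/3 × 108 g/cup = 3208.5 g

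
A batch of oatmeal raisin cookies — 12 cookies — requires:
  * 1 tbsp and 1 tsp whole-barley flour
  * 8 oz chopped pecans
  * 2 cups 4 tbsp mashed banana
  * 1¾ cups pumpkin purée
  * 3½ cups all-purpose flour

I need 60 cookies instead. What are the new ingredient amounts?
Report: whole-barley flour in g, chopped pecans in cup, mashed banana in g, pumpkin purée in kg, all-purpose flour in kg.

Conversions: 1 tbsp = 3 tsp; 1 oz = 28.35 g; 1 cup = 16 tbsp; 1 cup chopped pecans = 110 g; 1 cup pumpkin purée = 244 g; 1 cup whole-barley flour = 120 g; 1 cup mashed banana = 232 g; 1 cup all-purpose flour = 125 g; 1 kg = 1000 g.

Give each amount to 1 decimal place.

Scaling factor: 60/12 = 5.
whole-barley flour: (1 tbsp + 1 tsp = 4/3 tbsp) × 5 ÷ 16 tbsp/cup × 120 g/cup = 50.0 g
chopped pecans: 8 oz × 5 × 28.35 g/oz ÷ 110 g/cup ≈ 10.3 cup
mashed banana: (2 cup + 4 tbsp = 2.25 cup) × 5 × 232 g/cup = 2610.0 g
pumpkin purée: 1.75 cup × 5 × 244 g/cup ÷ 1000 g/kg ≈ 2.1 kg
all-purpose flour: 3.5 cup × 5 × 125 g/cup ÷ 1000 g/kg ≈ 2.2 kg

whole-barley flour: 50.0 g; chopped pecans: 10.3 cup; mashed banana: 2610.0 g; pumpkin purée: 2.1 kg; all-purpose flour: 2.2 kg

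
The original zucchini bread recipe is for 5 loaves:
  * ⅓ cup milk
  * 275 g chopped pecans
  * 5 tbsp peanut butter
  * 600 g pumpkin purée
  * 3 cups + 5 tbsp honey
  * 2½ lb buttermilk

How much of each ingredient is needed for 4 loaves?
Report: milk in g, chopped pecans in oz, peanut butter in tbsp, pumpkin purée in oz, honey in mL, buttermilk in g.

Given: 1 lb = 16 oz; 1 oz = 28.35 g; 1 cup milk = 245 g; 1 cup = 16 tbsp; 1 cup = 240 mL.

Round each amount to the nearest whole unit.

milk: 65 g; chopped pecans: 8 oz; peanut butter: 4 tbsp; pumpkin purée: 17 oz; honey: 636 mL; buttermilk: 907 g

Scaling factor: 4/5 = 0.8.
milk: 1/3 cup × 4/5 × 245 g/cup ≈ 65 g
chopped pecans: 275 g × 4/5 ÷ 28.35 g/oz ≈ 8 oz
peanut butter: 5 tbsp × 4/5 = 4 tbsp
pumpkin purée: 600 g × 4/5 ÷ 28.35 g/oz ≈ 17 oz
honey: (3 cup + 5 tbsp = 3.3125 cup) × 4/5 × 240 mL/cup = 636 mL
buttermilk: 2.5 lb × 4/5 × 16 oz/lb × 28.35 g/oz ≈ 907 g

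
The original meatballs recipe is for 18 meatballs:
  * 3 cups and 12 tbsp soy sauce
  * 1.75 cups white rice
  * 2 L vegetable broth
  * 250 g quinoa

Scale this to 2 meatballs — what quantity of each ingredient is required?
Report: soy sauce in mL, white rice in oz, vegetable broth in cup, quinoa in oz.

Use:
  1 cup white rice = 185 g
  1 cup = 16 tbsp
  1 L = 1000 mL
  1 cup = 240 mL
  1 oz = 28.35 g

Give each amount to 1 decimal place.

Scaling factor: 2/18 = 1/9.
soy sauce: (3 cup + 12 tbsp = 3.75 cup) × 1/9 × 240 mL/cup = 100.0 mL
white rice: 1.75 cup × 1/9 × 185 g/cup ÷ 28.35 g/oz ≈ 1.3 oz
vegetable broth: 2 L × 1/9 × 1000 mL/L ÷ 240 mL/cup ≈ 0.9 cup
quinoa: 250 g × 1/9 ÷ 28.35 g/oz ≈ 1.0 oz

soy sauce: 100.0 mL; white rice: 1.3 oz; vegetable broth: 0.9 cup; quinoa: 1.0 oz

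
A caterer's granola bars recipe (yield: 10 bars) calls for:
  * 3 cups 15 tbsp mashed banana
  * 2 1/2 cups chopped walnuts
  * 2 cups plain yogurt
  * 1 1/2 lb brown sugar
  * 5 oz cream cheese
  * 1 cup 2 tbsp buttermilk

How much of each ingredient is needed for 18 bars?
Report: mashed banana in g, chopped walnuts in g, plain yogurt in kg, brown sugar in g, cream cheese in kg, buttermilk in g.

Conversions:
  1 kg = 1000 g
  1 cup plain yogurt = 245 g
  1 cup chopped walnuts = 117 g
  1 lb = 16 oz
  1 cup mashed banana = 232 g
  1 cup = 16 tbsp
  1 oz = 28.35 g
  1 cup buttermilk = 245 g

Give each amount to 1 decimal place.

Scaling factor: 18/10 = 9/5 = 1.8.
mashed banana: (3 cup + 15 tbsp = 3.9375 cup) × 9/5 × 232 g/cup = 1644.3 g
chopped walnuts: 2.5 cup × 9/5 × 117 g/cup = 526.5 g
plain yogurt: 2 cup × 9/5 × 245 g/cup ÷ 1000 g/kg ≈ 0.9 kg
brown sugar: 1.5 lb × 9/5 × 16 oz/lb × 28.35 g/oz ≈ 1224.7 g
cream cheese: 5 oz × 9/5 × 28.35 g/oz ÷ 1000 g/kg ≈ 0.3 kg
buttermilk: (1 cup + 2 tbsp = 1.125 cup) × 9/5 × 245 g/cup ≈ 496.1 g

mashed banana: 1644.3 g; chopped walnuts: 526.5 g; plain yogurt: 0.9 kg; brown sugar: 1224.7 g; cream cheese: 0.3 kg; buttermilk: 496.1 g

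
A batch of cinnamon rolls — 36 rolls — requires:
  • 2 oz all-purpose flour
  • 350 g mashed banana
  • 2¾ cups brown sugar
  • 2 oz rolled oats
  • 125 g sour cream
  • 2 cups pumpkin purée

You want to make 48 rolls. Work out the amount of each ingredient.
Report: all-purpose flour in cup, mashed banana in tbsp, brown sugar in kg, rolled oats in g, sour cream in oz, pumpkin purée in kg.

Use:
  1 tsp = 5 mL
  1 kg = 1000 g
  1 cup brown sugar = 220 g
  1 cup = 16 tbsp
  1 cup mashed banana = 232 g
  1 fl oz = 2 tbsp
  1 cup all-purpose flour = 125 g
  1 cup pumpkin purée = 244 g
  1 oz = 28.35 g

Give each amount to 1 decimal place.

Scaling factor: 48/36 = 4/3.
all-purpose flour: 2 oz × 4/3 × 28.35 g/oz ÷ 125 g/cup ≈ 0.6 cup
mashed banana: 350 g × 4/3 ÷ 232 g/cup × 16 tbsp/cup ≈ 32.2 tbsp
brown sugar: 2.75 cup × 4/3 × 220 g/cup ÷ 1000 g/kg ≈ 0.8 kg
rolled oats: 2 oz × 4/3 × 28.35 g/oz = 75.6 g
sour cream: 125 g × 4/3 ÷ 28.35 g/oz ≈ 5.9 oz
pumpkin purée: 2 cup × 4/3 × 244 g/cup ÷ 1000 g/kg ≈ 0.7 kg

all-purpose flour: 0.6 cup; mashed banana: 32.2 tbsp; brown sugar: 0.8 kg; rolled oats: 75.6 g; sour cream: 5.9 oz; pumpkin purée: 0.7 kg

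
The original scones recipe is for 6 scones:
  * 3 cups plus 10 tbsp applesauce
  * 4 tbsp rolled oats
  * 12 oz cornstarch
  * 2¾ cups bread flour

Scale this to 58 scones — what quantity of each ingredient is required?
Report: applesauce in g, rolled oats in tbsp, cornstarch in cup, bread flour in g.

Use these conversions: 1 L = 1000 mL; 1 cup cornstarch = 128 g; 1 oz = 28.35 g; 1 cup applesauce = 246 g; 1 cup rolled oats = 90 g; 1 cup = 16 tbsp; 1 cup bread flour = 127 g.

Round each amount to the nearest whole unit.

applesauce: 8620 g; rolled oats: 39 tbsp; cornstarch: 26 cup; bread flour: 3376 g

Scaling factor: 58/6 = 29/3.
applesauce: (3 cup + 10 tbsp = 3.625 cup) × 29/3 × 246 g/cup ≈ 8620 g
rolled oats: 4 tbsp × 29/3 ≈ 39 tbsp
cornstarch: 12 oz × 29/3 × 28.35 g/oz ÷ 128 g/cup ≈ 26 cup
bread flour: 2.75 cup × 29/3 × 127 g/cup ≈ 3376 g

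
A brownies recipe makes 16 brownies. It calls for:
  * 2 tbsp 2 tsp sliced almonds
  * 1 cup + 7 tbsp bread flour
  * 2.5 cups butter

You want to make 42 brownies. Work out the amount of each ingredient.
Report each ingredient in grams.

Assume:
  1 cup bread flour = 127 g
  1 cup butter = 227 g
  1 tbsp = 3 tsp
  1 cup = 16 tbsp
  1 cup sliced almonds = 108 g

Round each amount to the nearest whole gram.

sliced almonds: 47 g; bread flour: 479 g; butter: 1490 g

Scaling factor: 42/16 = 21/8 = 2.625.
sliced almonds: (2 tbsp + 2 tsp = 8/3 tbsp) × 21/8 ÷ 16 tbsp/cup × 108 g/cup ≈ 47 g
bread flour: (1 cup + 7 tbsp = 1.4375 cup) × 21/8 × 127 g/cup ≈ 479 g
butter: 2.5 cup × 21/8 × 227 g/cup ≈ 1490 g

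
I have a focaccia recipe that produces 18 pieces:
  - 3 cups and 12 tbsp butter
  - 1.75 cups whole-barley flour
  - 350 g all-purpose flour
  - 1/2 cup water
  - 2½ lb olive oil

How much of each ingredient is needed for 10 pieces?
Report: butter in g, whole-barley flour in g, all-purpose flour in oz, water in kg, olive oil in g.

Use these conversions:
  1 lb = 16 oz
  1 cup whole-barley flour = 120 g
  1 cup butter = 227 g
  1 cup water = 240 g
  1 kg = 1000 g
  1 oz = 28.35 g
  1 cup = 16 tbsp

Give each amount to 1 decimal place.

Scaling factor: 10/18 = 5/9.
butter: (3 cup + 12 tbsp = 3.75 cup) × 5/9 × 227 g/cup ≈ 472.9 g
whole-barley flour: 1.75 cup × 5/9 × 120 g/cup ≈ 116.7 g
all-purpose flour: 350 g × 5/9 ÷ 28.35 g/oz ≈ 6.9 oz
water: 0.5 cup × 5/9 × 240 g/cup ÷ 1000 g/kg ≈ 0.1 kg
olive oil: 2.5 lb × 5/9 × 16 oz/lb × 28.35 g/oz = 630.0 g

butter: 472.9 g; whole-barley flour: 116.7 g; all-purpose flour: 6.9 oz; water: 0.1 kg; olive oil: 630.0 g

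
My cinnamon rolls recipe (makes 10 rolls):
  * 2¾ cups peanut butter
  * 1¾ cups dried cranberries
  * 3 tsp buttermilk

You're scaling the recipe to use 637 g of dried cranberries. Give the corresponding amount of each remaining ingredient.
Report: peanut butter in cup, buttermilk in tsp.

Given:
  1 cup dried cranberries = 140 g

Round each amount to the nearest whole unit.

peanut butter: 7 cup; buttermilk: 8 tsp

The original recipe has 245 g of dried cranberries, so the scaling factor is 637 ÷ 245 = 13/5 = 2.6.
peanut butter: 2.75 cup × 13/5 ≈ 7 cup
buttermilk: 3 tsp × 13/5 ≈ 8 tsp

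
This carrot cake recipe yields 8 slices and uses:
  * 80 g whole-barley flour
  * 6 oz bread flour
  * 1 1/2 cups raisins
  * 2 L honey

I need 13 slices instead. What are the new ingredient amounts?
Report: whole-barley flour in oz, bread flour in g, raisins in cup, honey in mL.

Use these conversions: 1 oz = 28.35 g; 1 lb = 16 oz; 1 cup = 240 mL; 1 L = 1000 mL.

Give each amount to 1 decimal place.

whole-barley flour: 4.6 oz; bread flour: 276.4 g; raisins: 2.4 cup; honey: 3250.0 mL

Scaling factor: 13/8 = 1.625.
whole-barley flour: 80 g × 13/8 ÷ 28.35 g/oz ≈ 4.6 oz
bread flour: 6 oz × 13/8 × 28.35 g/oz ≈ 276.4 g
raisins: 1.5 cup × 13/8 ≈ 2.4 cup
honey: 2 L × 13/8 × 1000 mL/L = 3250.0 mL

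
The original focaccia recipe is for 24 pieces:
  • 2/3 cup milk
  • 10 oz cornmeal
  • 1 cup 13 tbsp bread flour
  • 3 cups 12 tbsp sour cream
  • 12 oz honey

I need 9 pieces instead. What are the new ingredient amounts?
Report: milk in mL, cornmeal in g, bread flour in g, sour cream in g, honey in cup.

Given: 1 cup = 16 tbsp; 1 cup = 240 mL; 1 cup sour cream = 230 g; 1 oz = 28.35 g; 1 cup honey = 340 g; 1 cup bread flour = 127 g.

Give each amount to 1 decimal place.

milk: 60.0 mL; cornmeal: 106.3 g; bread flour: 86.3 g; sour cream: 323.4 g; honey: 0.4 cup

Scaling factor: 9/24 = 3/8 = 0.375.
milk: 2/3 cup × 3/8 × 240 mL/cup = 60.0 mL
cornmeal: 10 oz × 3/8 × 28.35 g/oz ≈ 106.3 g
bread flour: (1 cup + 13 tbsp = 1.8125 cup) × 3/8 × 127 g/cup ≈ 86.3 g
sour cream: (3 cup + 12 tbsp = 3.75 cup) × 3/8 × 230 g/cup ≈ 323.4 g
honey: 12 oz × 3/8 × 28.35 g/oz ÷ 340 g/cup ≈ 0.4 cup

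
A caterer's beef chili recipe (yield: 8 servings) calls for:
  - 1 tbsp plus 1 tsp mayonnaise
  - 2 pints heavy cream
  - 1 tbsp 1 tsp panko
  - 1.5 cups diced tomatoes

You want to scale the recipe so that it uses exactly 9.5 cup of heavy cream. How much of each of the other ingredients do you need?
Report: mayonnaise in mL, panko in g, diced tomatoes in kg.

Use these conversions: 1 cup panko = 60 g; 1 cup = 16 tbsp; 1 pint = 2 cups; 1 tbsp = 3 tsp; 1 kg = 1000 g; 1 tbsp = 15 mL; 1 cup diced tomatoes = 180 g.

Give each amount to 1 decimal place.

mayonnaise: 47.5 mL; panko: 11.9 g; diced tomatoes: 0.6 kg

The original recipe has 4 cup of heavy cream, so the scaling factor is 9.5 ÷ 4 = 19/8 = 2.375.
mayonnaise: (1 tbsp + 1 tsp = 4/3 tbsp) × 19/8 × 15 mL/tbsp = 47.5 mL
panko: (1 tbsp + 1 tsp = 4/3 tbsp) × 19/8 ÷ 16 tbsp/cup × 60 g/cup ≈ 11.9 g
diced tomatoes: 1.5 cup × 19/8 × 180 g/cup ÷ 1000 g/kg ≈ 0.6 kg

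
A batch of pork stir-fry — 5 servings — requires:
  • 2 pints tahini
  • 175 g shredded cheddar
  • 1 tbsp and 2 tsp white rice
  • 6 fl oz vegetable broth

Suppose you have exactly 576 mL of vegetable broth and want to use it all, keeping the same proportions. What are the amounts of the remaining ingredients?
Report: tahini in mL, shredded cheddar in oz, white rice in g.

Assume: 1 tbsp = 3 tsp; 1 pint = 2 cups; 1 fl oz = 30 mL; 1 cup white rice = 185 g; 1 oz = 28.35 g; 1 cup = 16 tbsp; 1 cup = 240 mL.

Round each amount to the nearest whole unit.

The original recipe has 180 mL of vegetable broth, so the scaling factor is 576 ÷ 180 = 16/5 = 3.2.
tahini: 2 pint × 16/5 × 2 cup/pint × 240 mL/cup = 3072 mL
shredded cheddar: 175 g × 16/5 ÷ 28.35 g/oz ≈ 20 oz
white rice: (1 tbsp + 2 tsp = 5/3 tbsp) × 16/5 ÷ 16 tbsp/cup × 185 g/cup ≈ 62 g

tahini: 3072 mL; shredded cheddar: 20 oz; white rice: 62 g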